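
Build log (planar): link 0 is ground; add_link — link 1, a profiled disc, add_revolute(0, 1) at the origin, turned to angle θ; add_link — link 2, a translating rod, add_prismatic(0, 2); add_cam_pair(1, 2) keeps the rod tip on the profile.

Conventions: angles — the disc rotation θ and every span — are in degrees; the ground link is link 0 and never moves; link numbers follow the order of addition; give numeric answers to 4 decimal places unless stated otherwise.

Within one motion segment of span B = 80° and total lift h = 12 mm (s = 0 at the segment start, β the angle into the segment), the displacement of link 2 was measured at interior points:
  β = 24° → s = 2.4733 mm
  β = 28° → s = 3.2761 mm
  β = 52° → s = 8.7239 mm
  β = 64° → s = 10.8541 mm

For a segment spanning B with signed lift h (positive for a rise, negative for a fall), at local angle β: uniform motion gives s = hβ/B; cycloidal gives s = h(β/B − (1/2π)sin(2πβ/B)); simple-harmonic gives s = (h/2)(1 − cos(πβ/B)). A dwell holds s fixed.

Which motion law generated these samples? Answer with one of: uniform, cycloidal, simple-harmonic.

candidates at β/B = r: uniform s = h·r (linear in β); cycloidal s = h·(r − sin(2πr)/(2π)); simple-harmonic s = (h/2)(1 − cos(πr))
β=24°: printed 2.4733 | uniform 3.6000, cycloidal 1.7836, simple-harmonic 2.4733
β=28°: printed 3.2761 | uniform 4.2000, cycloidal 2.6549, simple-harmonic 3.2761
β=52°: printed 8.7239 | uniform 7.8000, cycloidal 9.3451, simple-harmonic 8.7239
β=64°: printed 10.8541 | uniform 9.6000, cycloidal 11.4164, simple-harmonic 10.8541
only one law matches every sample → simple-harmonic

simple-harmonic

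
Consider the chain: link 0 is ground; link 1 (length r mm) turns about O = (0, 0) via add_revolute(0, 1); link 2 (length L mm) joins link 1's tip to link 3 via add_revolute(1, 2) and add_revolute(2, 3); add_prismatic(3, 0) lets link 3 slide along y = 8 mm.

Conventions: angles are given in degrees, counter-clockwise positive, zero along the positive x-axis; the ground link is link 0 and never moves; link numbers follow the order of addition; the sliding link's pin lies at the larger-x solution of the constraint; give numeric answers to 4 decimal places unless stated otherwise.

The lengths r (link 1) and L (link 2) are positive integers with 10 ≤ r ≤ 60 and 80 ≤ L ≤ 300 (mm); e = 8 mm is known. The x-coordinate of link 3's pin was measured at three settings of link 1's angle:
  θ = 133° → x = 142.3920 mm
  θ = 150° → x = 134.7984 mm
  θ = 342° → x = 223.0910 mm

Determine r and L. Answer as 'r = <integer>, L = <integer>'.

constraint per measurement: (x − r cos θ)² + (r sin θ − e)² = L²
subtracting the θ₁ and θ₂ equations cancels the r² and L² terms:
r = (x₁² − x₂²) / (2[(x₁cos θ₁ + e sin θ₁) − (x₂cos θ₂ + e sin θ₂)]) = 48.9994 → r = 49
L² = (x₁ − r cos θ₁)² + (r sin θ₁ − e)² = 31683.9892 → L = 178.0000 → L = 178
check at θ₃=342°: x = 223.0910 (printed 223.0910) ✓

r = 49, L = 178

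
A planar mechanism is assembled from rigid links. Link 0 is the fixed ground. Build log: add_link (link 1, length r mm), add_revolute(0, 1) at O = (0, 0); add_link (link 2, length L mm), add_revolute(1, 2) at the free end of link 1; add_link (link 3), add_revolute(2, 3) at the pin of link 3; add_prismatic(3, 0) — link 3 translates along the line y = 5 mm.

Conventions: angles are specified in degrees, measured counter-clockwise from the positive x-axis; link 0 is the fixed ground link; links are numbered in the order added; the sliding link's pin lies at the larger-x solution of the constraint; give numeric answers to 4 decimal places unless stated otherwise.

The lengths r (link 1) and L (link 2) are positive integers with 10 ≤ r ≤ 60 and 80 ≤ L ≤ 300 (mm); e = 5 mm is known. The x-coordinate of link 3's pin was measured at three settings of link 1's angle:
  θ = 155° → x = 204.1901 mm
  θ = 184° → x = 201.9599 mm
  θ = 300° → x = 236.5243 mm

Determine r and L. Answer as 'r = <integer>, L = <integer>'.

constraint per measurement: (x − r cos θ)² + (r sin θ − e)² = L²
subtracting the θ₁ and θ₂ equations cancels the r² and L² terms:
r = (x₁² − x₂²) / (2[(x₁cos θ₁ + e sin θ₁) − (x₂cos θ₂ + e sin θ₂)]) = 24.0000 → r = 24
L² = (x₁ − r cos θ₁)² + (r sin θ₁ − e)² = 51076.0043 → L = 226.0000 → L = 226
check at θ₃=300°: x = 236.5243 (printed 236.5243) ✓

r = 24, L = 226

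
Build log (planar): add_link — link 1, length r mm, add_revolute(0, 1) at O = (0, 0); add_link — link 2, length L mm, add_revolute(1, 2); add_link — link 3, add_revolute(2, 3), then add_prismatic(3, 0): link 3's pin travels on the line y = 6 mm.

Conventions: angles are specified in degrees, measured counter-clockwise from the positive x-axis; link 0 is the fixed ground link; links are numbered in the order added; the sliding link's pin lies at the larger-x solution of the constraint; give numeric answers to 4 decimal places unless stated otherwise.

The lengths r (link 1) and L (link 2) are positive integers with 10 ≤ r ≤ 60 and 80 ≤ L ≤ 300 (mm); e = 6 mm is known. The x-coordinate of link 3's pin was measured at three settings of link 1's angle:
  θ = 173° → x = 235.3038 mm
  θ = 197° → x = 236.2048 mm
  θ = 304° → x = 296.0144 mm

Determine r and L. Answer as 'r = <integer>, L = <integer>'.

constraint per measurement: (x − r cos θ)² + (r sin θ − e)² = L²
subtracting the θ₁ and θ₂ equations cancels the r² and L² terms:
r = (x₁² − x₂²) / (2[(x₁cos θ₁ + e sin θ₁) − (x₂cos θ₂ + e sin θ₂)]) = 41.0015 → r = 41
L² = (x₁ − r cos θ₁)² + (r sin θ₁ − e)² = 76176.0088 → L = 276.0000 → L = 276
check at θ₃=304°: x = 296.0144 (printed 296.0144) ✓

r = 41, L = 276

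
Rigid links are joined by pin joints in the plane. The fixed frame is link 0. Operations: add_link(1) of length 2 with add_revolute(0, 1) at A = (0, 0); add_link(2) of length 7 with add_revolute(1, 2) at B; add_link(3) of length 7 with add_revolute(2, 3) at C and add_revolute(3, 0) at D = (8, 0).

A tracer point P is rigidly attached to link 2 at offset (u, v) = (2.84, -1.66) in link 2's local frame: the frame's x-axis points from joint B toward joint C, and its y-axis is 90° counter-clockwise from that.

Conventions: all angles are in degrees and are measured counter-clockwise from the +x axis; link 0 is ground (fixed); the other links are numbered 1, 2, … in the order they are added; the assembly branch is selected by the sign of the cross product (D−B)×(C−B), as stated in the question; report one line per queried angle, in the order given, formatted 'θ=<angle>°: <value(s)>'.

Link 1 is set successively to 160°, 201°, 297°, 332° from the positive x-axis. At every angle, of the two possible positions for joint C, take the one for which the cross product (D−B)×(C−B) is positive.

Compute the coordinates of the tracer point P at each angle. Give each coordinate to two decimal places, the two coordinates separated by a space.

A=(0,0), D=(8.00,0)
θ=160°: B = A + 2.00·(cos160°, sin160°) = (-1.8794, 0.6840)
θ=160°: |BD| = 9.9030
θ=160°: circle(B,7.00) ∩ circle(D,7.00): a=4.9515, h=4.9480
θ=160°:   candidates: C₊=(3.4021,5.2782) cross=49.000; C₋=(2.7185,-4.5941) cross=-49.000
θ=160°:   branch + wants cross > 0 → take C=(3.4021,5.2782) (cross=49.000)
θ=160°: ex = (C−B)/|BC| = (0.7545,0.6563); ey = (-0.6563,0.7545)
θ=160°: P = B + 2.84·ex + -1.66·ey = (1.3528,1.2955)
θ=201°: B = A + 2.00·(cos201°, sin201°) = (-1.8672, -0.7167)
θ=201°: |BD| = 9.8932
θ=201°: circle(B,7.00) ∩ circle(D,7.00): a=4.9466, h=4.9529
θ=201°:   candidates: C₊=(2.7076,4.5815) cross=49.000; C₋=(3.4252,-5.2983) cross=-49.000
θ=201°:   branch + wants cross > 0 → take C=(2.7076,4.5815) (cross=49.000)
θ=201°: ex = (C−B)/|BC| = (0.6535,0.7569); ey = (-0.7569,0.6535)
θ=201°: P = B + 2.84·ex + -1.66·ey = (1.2453,0.3480)
θ=297°: B = A + 2.00·(cos297°, sin297°) = (0.9080, -1.7820)
θ=297°: |BD| = 7.3125
θ=297°: circle(B,7.00) ∩ circle(D,7.00): a=3.6562, h=5.9692
θ=297°:   candidates: C₊=(2.9993,4.8983) cross=43.650; C₋=(5.9087,-6.6803) cross=-43.650
θ=297°:   branch + wants cross > 0 → take C=(2.9993,4.8983) (cross=43.650)
θ=297°: ex = (C−B)/|BC| = (0.2988,0.9543); ey = (-0.9543,0.2988)
θ=297°: P = B + 2.84·ex + -1.66·ey = (3.3406,0.4323)
θ=332°: B = A + 2.00·(cos332°, sin332°) = (1.7659, -0.9389)
θ=332°: |BD| = 6.3044
θ=332°: circle(B,7.00) ∩ circle(D,7.00): a=3.1522, h=6.2501
θ=332°:   candidates: C₊=(3.9521,5.7109) cross=39.403; C₋=(5.8138,-6.6499) cross=-39.403
θ=332°:   branch + wants cross > 0 → take C=(3.9521,5.7109) (cross=39.403)
θ=332°: ex = (C−B)/|BC| = (0.3123,0.9500); ey = (-0.9500,0.3123)
θ=332°: P = B + 2.84·ex + -1.66·ey = (4.2298,1.2406)

θ=160°: 1.35 1.30
θ=201°: 1.25 0.35
θ=297°: 3.34 0.43
θ=332°: 4.23 1.24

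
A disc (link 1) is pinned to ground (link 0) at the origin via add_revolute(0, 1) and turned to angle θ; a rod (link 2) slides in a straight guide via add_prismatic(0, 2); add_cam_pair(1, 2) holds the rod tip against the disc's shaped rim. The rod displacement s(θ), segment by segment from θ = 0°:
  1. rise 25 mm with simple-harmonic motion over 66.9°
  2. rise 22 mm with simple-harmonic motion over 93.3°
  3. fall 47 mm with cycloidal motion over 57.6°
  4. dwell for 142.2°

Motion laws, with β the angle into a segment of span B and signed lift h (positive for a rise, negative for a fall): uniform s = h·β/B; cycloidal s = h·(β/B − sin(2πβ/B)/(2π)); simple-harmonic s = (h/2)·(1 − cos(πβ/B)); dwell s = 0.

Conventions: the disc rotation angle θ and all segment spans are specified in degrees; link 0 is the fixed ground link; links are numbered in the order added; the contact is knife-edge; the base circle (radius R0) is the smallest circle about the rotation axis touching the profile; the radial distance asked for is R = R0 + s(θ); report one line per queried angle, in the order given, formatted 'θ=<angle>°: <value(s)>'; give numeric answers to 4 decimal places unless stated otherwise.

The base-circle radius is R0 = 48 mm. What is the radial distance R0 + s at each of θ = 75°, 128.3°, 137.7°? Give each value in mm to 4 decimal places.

segment 1 (0° to 66.9°, simple-harmonic, h = 25) is passed completely: s = 0.0000 + (25) = 25.0000
θ = 75° falls in segment 2 (66.9° to 160.2°, simple-harmonic, h = 22): β = 75 − 66.9 = 8.1°, B = 93.3°; Δs = 22/2·(1 − cos(π·0.0868)) = 0.4066; s = 25.0000 + 0.4066 = 25.4066
θ = 128.3° falls in segment 2 (66.9° to 160.2°, simple-harmonic, h = 22): β = 128.3 − 66.9 = 61.4°, B = 93.3°; Δs = 22/2·(1 − cos(π·0.6581)) = 16.2414; s = 25.0000 + 16.2414 = 41.2414
θ = 137.7° falls in segment 2 (66.9° to 160.2°, simple-harmonic, h = 22): β = 137.7 − 66.9 = 70.8°, B = 93.3°; Δs = 22/2·(1 − cos(π·0.7588)) = 18.9912; s = 25.0000 + 18.9912 = 43.9912
θ=75°: R = R0 + s = 48 + 25.4066 = 73.4066
θ=128.3°: R = R0 + s = 48 + 41.2414 = 89.2414
θ=137.7°: R = R0 + s = 48 + 43.9912 = 91.9912

θ=75°: 73.4066
θ=128.3°: 89.2414
θ=137.7°: 91.9912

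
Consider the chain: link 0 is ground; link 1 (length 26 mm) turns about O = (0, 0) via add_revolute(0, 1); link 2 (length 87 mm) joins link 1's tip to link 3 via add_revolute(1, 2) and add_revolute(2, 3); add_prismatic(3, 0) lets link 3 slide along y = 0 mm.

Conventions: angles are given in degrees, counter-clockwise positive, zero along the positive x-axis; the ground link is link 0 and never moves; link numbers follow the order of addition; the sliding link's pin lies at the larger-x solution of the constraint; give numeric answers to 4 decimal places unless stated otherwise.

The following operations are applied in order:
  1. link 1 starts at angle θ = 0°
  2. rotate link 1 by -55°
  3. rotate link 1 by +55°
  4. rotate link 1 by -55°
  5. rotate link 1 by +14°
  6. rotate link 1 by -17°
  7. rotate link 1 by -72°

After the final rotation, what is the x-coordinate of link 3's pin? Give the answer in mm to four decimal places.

geometry: r = 26 mm, L = 87 mm, e = 0 mm; θ starts at 0°
rotate link 1 by -55°: θ ← 0° -55° = -55°
rotate link 1 by +55°: θ ← -55° +55° = 0°
rotate link 1 by -55°: θ ← 0° -55° = -55°
rotate link 1 by +14°: θ ← -55° +14° = -41°
rotate link 1 by -17°: θ ← -41° -17° = -58°
rotate link 1 by -72°: θ ← -58° -72° = -130°
crank pin P = (r cos θ, r sin θ) = (-16.712478, -19.917156)
h = r sin θ − e = -19.917156 − 0 = -19.917156
x = r cos θ + √(L² − h²) = -16.712478 + 84.689473 = 67.976996

67.9770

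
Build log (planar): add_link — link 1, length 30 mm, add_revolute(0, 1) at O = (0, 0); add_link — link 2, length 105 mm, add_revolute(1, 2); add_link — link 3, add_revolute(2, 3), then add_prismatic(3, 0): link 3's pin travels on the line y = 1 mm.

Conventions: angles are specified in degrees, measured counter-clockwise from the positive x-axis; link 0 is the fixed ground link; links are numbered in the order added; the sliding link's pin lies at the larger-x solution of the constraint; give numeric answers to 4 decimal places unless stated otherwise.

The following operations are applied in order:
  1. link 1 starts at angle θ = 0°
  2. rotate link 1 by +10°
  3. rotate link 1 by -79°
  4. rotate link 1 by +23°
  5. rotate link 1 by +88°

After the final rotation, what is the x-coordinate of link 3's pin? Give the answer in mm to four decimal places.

geometry: r = 30 mm, L = 105 mm, e = 1 mm; θ starts at 0°
rotate link 1 by +10°: θ ← 0° +10° = 10°
rotate link 1 by -79°: θ ← 10° -79° = -69°
rotate link 1 by +23°: θ ← -69° +23° = -46°
rotate link 1 by +88°: θ ← -46° +88° = 42°
crank pin P = (r cos θ, r sin θ) = (22.294345, 20.073918)
h = r sin θ − e = 20.073918 − 1 = 19.073918
x = r cos θ + √(L² − h²) = 22.294345 + 103.253018 = 125.547362

125.5474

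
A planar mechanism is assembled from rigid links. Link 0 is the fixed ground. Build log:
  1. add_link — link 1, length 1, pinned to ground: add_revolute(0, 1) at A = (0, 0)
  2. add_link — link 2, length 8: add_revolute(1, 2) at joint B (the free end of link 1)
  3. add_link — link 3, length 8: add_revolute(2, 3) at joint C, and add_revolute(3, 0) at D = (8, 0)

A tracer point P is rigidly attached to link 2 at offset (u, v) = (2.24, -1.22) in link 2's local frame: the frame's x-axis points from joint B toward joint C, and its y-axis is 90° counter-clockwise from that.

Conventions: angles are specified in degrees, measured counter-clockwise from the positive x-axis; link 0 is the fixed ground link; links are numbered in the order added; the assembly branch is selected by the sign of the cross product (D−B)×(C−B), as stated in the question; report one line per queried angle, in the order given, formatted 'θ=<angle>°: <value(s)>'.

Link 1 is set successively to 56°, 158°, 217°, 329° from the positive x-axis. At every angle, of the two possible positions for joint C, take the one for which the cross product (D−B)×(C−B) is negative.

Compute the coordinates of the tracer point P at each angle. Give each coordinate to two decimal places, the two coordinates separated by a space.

A=(0,0), D=(8.00,0)
θ=56°: B = A + 1.00·(cos56°, sin56°) = (0.5592, 0.8290)
θ=56°: |BD| = 7.4868
θ=56°: circle(B,8.00) ∩ circle(D,8.00): a=3.7434, h=7.0701
θ=56°:   candidates: C₊=(5.0625,7.4412) cross=52.933; C₋=(3.4967,-6.6121) cross=-52.933
θ=56°:   branch - wants cross < 0 → take C=(3.4967,-6.6121) (cross=-52.933)
θ=56°: ex = (C−B)/|BC| = (0.3672,-0.9301); ey = (0.9301,0.3672)
θ=56°: P = B + 2.24·ex + -1.22·ey = (0.2469,-1.7025)
θ=158°: B = A + 1.00·(cos158°, sin158°) = (-0.9272, 0.3746)
θ=158°: |BD| = 8.9350
θ=158°: circle(B,8.00) ∩ circle(D,8.00): a=4.4675, h=6.6364
θ=158°:   candidates: C₊=(3.8146,6.8178) cross=59.296; C₋=(3.2582,-6.4432) cross=-59.296
θ=158°:   branch - wants cross < 0 → take C=(3.2582,-6.4432) (cross=-59.296)
θ=158°: ex = (C−B)/|BC| = (0.5232,-0.8522); ey = (0.8522,0.5232)
θ=158°: P = B + 2.24·ex + -1.22·ey = (-0.7950,-2.1727)
θ=217°: B = A + 1.00·(cos217°, sin217°) = (-0.7986, -0.6018)
θ=217°: |BD| = 8.8192
θ=217°: circle(B,8.00) ∩ circle(D,8.00): a=4.4096, h=6.6750
θ=217°:   candidates: C₊=(3.1452,6.3585) cross=58.868; C₋=(4.0562,-6.9603) cross=-58.868
θ=217°:   branch - wants cross < 0 → take C=(4.0562,-6.9603) (cross=-58.868)
θ=217°: ex = (C−B)/|BC| = (0.6069,-0.7948); ey = (0.7948,0.6069)
θ=217°: P = B + 2.24·ex + -1.22·ey = (-0.4090,-3.1226)
θ=329°: B = A + 1.00·(cos329°, sin329°) = (0.8572, -0.5150)
θ=329°: |BD| = 7.1614
θ=329°: circle(B,8.00) ∩ circle(D,8.00): a=3.5807, h=7.1539
θ=329°:   candidates: C₊=(3.9141,6.8779) cross=51.232; C₋=(4.9431,-7.3929) cross=-51.232
θ=329°:   branch - wants cross < 0 → take C=(4.9431,-7.3929) (cross=-51.232)
θ=329°: ex = (C−B)/|BC| = (0.5107,-0.8597); ey = (0.8597,0.5107)
θ=329°: P = B + 2.24·ex + -1.22·ey = (0.9523,-3.0639)

θ=56°: 0.25 -1.70
θ=158°: -0.80 -2.17
θ=217°: -0.41 -3.12
θ=329°: 0.95 -3.06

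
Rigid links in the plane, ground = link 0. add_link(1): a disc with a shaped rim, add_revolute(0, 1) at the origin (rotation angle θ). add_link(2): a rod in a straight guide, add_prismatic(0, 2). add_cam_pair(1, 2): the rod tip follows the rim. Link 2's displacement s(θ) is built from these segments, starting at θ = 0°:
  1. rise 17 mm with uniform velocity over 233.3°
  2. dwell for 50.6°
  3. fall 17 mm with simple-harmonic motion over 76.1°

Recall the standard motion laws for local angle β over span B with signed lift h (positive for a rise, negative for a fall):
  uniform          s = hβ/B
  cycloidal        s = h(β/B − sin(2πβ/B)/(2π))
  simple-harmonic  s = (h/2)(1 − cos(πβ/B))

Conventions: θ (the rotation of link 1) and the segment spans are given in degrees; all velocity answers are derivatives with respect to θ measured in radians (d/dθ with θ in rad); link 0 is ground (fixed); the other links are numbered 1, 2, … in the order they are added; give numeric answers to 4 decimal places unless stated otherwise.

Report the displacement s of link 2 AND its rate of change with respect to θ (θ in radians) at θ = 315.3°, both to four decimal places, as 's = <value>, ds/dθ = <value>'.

segment 1 (0° to 233.3°, uniform, h = 17) is passed completely: s = 0.0000 + (17) = 17.0000
segment 2 (233.3° to 283.9°, dwell): s unchanged at 17.0000
θ = 315.3° falls in segment 3 (283.9° to 360°, simple-harmonic, h = -17): β = 315.3 − 283.9 = 31.4°, B = 76.1°; Δs = -17/2·(1 − cos(π·0.4126)) = -6.1957; s = 17.0000 − 6.1957 = 10.8043
velocity in seg [283.9°–360°] (simple-harmonic), θ in radians: β = 31.4° = 0.5480 rad, B = 76.1° = 1.3282 rad; ds/dθ = (πh/(2B)) sin(πβ/B) = (π·(-17)/(2·1.3282)) sin(π·0.4126) = -19.352253 mm/rad

s = 10.8043, ds/dθ = -19.3523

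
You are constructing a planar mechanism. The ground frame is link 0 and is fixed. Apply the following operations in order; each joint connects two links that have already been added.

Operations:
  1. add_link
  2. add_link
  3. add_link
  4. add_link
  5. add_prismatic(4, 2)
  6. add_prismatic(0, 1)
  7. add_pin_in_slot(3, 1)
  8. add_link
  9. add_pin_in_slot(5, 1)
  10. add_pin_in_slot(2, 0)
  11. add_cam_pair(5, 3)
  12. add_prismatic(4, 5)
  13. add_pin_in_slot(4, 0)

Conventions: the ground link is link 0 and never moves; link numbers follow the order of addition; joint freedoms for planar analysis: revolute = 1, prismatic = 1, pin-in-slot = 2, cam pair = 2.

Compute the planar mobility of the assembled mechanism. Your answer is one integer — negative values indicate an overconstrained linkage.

L=1 J1=0 J2=0
add link → L=2 J1=0 J2=0
add link → L=3 J1=0 J2=0
add link → L=4 J1=0 J2=0
add link → L=5 J1=0 J2=0
P@4,2 dof=1 J1 → L=5 J1=1 J2=0
P@0,1 dof=1 J1 → L=5 J1=2 J2=0
PS@3,1 dof=2 J2 → L=5 J1=2 J2=1
add link → L=6 J1=2 J2=1
PS@5,1 dof=2 J2 → L=6 J1=2 J2=2
PS@2,0 dof=2 J2 → L=6 J1=2 J2=3
C@5,3 dof=2 J2 → L=6 J1=2 J2=4
P@4,5 dof=1 J1 → L=6 J1=3 J2=4
PS@4,0 dof=2 J2 → L=6 J1=3 J2=5
M=3(L−1)−2J1−J2=3·5−2·3−5=4

M = 4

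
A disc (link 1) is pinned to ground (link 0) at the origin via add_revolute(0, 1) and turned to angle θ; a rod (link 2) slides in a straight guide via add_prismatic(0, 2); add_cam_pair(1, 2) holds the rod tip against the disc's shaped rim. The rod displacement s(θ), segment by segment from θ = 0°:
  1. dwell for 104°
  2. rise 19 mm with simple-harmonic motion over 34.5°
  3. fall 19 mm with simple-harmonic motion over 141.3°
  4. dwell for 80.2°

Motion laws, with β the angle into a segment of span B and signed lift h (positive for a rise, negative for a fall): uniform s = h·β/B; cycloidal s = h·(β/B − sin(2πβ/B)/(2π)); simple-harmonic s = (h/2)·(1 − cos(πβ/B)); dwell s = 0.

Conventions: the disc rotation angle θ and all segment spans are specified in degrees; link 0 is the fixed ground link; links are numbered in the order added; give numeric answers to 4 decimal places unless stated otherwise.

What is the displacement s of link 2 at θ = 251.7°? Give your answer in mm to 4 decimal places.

segment 1 (0° to 104°, dwell): s unchanged at 0.0000
segment 2 (104° to 138.5°, simple-harmonic, h = 19) is passed completely: s = 0.0000 + (19) = 19.0000
θ = 251.7° falls in segment 3 (138.5° to 279.8°, simple-harmonic, h = -19): β = 251.7 − 138.5 = 113.2°, B = 141.3°; Δs = -19/2·(1 − cos(π·0.8011)) = -17.2055; s = 19.0000 − 17.2055 = 1.7945

1.7945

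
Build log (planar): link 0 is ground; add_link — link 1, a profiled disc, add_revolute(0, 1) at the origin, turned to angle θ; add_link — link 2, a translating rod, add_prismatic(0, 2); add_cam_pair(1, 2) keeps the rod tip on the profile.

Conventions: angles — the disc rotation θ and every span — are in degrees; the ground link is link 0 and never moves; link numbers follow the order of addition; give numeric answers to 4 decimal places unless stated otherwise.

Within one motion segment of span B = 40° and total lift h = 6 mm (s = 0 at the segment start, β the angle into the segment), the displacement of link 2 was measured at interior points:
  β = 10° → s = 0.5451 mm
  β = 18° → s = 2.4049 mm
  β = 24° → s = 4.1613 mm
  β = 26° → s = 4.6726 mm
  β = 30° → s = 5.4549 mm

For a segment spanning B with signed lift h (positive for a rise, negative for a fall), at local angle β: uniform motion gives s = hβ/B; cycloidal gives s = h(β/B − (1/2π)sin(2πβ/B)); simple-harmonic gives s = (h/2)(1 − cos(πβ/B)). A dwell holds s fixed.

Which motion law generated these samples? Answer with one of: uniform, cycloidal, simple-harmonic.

candidates at β/B = r: uniform s = h·r (linear in β); cycloidal s = h·(r − sin(2πr)/(2π)); simple-harmonic s = (h/2)(1 − cos(πr))
β=10°: printed 0.5451 | uniform 1.5000, cycloidal 0.5451, simple-harmonic 0.8787
β=18°: printed 2.4049 | uniform 2.7000, cycloidal 2.4049, simple-harmonic 2.5307
β=24°: printed 4.1613 | uniform 3.6000, cycloidal 4.1613, simple-harmonic 3.9271
β=26°: printed 4.6726 | uniform 3.9000, cycloidal 4.6726, simple-harmonic 4.3620
β=30°: printed 5.4549 | uniform 4.5000, cycloidal 5.4549, simple-harmonic 5.1213
only one law matches every sample → cycloidal

cycloidal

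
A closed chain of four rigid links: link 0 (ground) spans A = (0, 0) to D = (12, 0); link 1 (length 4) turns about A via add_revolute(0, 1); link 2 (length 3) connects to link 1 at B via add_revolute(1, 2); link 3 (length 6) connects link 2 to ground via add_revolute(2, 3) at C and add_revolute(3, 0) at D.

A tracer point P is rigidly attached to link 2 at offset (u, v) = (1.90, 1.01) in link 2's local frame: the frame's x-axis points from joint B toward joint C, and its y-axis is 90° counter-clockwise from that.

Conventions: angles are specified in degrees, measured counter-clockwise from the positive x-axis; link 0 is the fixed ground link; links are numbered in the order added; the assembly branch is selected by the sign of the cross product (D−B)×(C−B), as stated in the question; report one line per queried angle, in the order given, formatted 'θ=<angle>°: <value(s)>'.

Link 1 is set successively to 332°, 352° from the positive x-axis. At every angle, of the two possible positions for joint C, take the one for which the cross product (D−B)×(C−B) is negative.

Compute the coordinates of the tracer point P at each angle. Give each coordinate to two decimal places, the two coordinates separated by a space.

A=(0,0), D=(12.00,0)
θ=332°: B = A + 4.00·(cos332°, sin332°) = (3.5318, -1.8779)
θ=332°: |BD| = 8.6739
θ=332°: circle(B,3.00) ∩ circle(D,6.00): a=2.7806, h=1.1262
θ=332°:   candidates: C₊=(6.0026,-0.1764) cross=9.769; C₋=(6.4902,-2.3754) cross=-9.769
θ=332°:   branch - wants cross < 0 → take C=(6.4902,-2.3754) (cross=-9.769)
θ=332°: ex = (C−B)/|BC| = (0.9862,-0.1658); ey = (0.1658,0.9862)
θ=332°: P = B + 1.90·ex + 1.01·ey = (5.5730,-1.1970)
θ=352°: B = A + 4.00·(cos352°, sin352°) = (3.9611, -0.5567)
θ=352°: |BD| = 8.0582
θ=352°: circle(B,3.00) ∩ circle(D,6.00): a=2.3538, h=1.8600
θ=352°:   candidates: C₊=(6.1807,1.4615) cross=14.989; C₋=(6.4377,-2.2497) cross=-14.989
θ=352°:   branch - wants cross < 0 → take C=(6.4377,-2.2497) (cross=-14.989)
θ=352°: ex = (C−B)/|BC| = (0.8255,-0.5643); ey = (0.5643,0.8255)
θ=352°: P = B + 1.90·ex + 1.01·ey = (6.0996,-0.7951)

θ=332°: 5.57 -1.20
θ=352°: 6.10 -0.80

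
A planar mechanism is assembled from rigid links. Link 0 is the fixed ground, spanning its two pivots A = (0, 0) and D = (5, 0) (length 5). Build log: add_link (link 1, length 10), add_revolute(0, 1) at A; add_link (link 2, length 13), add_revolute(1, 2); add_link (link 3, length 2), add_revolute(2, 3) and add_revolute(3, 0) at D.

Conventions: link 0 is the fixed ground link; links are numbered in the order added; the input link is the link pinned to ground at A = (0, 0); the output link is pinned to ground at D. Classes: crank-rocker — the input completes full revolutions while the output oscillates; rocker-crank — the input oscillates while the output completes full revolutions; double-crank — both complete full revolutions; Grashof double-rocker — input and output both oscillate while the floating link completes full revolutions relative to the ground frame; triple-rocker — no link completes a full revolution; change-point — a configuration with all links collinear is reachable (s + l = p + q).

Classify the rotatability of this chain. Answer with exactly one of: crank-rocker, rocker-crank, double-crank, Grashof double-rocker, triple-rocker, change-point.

lengths: ground=5, input=10, coupler=13, output=2
sorted: s=2 (shortest), l=13 (longest), p+q=15
s + l = 15 vs p + q = 15
s + l = p + q → change-point (collinear configuration reachable)

change-point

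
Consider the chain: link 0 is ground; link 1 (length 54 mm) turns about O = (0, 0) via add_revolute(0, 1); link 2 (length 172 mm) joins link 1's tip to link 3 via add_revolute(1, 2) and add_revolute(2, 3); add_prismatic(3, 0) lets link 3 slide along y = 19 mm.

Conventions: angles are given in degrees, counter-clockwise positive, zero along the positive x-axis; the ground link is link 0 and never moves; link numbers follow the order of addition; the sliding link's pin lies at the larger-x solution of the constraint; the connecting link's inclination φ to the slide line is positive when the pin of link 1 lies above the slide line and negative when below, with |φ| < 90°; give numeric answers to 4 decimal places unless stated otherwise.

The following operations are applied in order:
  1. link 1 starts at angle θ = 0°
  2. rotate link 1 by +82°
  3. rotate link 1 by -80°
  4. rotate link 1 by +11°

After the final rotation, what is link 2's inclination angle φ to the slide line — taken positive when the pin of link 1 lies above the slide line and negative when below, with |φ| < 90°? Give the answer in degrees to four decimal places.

geometry: r = 54 mm, L = 172 mm, e = 19 mm; θ starts at 0°
rotate link 1 by +82°: θ ← 0° +82° = 82°
rotate link 1 by -80°: θ ← 82° -80° = 2°
rotate link 1 by +11°: θ ← 2° +11° = 13°
h = r sin θ − e = 12.147357 − 19 = -6.852643
sin φ = h / L = -6.852643 / 172 = -0.03984095
φ = arcsin(-0.03984095) = -2.283323°

-2.2833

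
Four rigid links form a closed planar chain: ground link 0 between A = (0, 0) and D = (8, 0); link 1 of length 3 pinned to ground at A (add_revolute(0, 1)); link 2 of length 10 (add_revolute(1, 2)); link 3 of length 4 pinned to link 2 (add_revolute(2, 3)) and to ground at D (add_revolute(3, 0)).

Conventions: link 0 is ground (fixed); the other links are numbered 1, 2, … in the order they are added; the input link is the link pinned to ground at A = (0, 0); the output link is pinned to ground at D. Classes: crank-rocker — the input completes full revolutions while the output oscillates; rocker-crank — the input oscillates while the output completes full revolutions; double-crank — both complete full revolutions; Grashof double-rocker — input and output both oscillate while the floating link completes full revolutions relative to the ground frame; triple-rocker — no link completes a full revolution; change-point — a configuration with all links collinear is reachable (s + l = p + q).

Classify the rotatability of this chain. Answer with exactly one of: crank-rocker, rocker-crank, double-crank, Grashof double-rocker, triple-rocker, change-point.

lengths: ground=8, input=3, coupler=10, output=4
sorted: s=3 (shortest), l=10 (longest), p+q=12
s + l = 13 vs p + q = 12
s + l > p + q → non-Grashof → no link fully rotates → triple-rocker

triple-rocker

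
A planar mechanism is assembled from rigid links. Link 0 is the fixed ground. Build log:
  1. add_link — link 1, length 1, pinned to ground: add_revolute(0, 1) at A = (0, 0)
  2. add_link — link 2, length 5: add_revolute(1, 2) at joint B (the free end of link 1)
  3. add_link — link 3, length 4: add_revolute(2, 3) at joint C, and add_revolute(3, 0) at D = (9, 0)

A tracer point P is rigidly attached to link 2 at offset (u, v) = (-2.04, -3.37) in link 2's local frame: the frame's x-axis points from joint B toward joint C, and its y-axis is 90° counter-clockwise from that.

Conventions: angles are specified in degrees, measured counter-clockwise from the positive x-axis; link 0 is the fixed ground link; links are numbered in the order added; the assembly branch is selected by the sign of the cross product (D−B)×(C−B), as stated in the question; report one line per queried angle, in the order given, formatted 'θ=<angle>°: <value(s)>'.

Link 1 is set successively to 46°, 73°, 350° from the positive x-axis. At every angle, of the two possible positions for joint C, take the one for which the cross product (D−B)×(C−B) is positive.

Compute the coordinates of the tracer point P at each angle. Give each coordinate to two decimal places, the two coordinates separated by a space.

A=(0,0), D=(9.00,0)
θ=46°: B = A + 1.00·(cos46°, sin46°) = (0.6947, 0.7193)
θ=46°: |BD| = 8.3364
θ=46°: circle(B,5.00) ∩ circle(D,4.00): a=4.7080, h=1.6836
θ=46°:   candidates: C₊=(5.5304,1.9904) cross=14.035; C₋=(5.2398,-1.3643) cross=-14.035
θ=46°:   branch + wants cross > 0 → take C=(5.5304,1.9904) (cross=14.035)
θ=46°: ex = (C−B)/|BC| = (0.9671,0.2542); ey = (-0.2542,0.9671)
θ=46°: P = B + -2.04·ex + -3.37·ey = (-0.4216,-3.0586)
θ=73°: B = A + 1.00·(cos73°, sin73°) = (0.2924, 0.9563)
θ=73°: |BD| = 8.7600
θ=73°: circle(B,5.00) ∩ circle(D,4.00): a=4.8937, h=1.0256
θ=73°:   candidates: C₊=(5.2688,1.4415) cross=8.984; C₋=(5.0449,-0.5974) cross=-8.984
θ=73°:   branch + wants cross > 0 → take C=(5.2688,1.4415) (cross=8.984)
θ=73°: ex = (C−B)/|BC| = (0.9953,0.0970); ey = (-0.0970,0.9953)
θ=73°: P = B + -2.04·ex + -3.37·ey = (-1.4110,-2.5958)
θ=350°: B = A + 1.00·(cos350°, sin350°) = (0.9848, -0.1736)
θ=350°: |BD| = 8.0171
θ=350°: circle(B,5.00) ∩ circle(D,4.00): a=4.5698, h=2.0289
θ=350°:   candidates: C₊=(5.5096,1.9538) cross=16.266; C₋=(5.5975,-2.1031) cross=-16.266
θ=350°:   branch + wants cross > 0 → take C=(5.5096,1.9538) (cross=16.266)
θ=350°: ex = (C−B)/|BC| = (0.9050,0.4255); ey = (-0.4255,0.9050)
θ=350°: P = B + -2.04·ex + -3.37·ey = (0.5726,-4.0914)

θ=46°: -0.42 -3.06
θ=73°: -1.41 -2.60
θ=350°: 0.57 -4.09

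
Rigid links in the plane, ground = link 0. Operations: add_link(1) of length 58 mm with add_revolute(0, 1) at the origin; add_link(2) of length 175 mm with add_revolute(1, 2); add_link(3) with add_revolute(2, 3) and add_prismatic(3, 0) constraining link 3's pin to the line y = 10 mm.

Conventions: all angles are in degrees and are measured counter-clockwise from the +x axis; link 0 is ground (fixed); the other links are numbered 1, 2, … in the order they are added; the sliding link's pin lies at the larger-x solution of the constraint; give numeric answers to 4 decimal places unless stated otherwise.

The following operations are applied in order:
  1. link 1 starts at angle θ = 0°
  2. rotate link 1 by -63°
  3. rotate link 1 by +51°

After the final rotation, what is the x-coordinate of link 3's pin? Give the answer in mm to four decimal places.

geometry: r = 58 mm, L = 175 mm, e = 10 mm; θ starts at 0°
rotate link 1 by -63°: θ ← 0° -63° = -63°
rotate link 1 by +51°: θ ← -63° +51° = -12°
crank pin P = (r cos θ, r sin θ) = (56.732561, -12.058878)
h = r sin θ − e = -12.058878 − 10 = -22.058878
x = r cos θ + √(L² − h²) = 56.732561 + 173.604164 = 230.336725

230.3367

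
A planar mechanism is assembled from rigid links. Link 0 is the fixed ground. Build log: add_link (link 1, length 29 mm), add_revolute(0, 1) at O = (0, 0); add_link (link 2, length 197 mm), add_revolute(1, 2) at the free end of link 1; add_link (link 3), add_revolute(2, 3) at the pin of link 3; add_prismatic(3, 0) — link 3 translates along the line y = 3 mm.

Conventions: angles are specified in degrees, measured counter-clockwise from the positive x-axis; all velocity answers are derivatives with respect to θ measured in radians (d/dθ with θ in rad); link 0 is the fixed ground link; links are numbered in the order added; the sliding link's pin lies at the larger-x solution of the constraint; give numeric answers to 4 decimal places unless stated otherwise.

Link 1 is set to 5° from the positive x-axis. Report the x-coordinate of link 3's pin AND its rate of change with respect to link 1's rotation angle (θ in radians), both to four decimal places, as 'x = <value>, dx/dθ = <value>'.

geometry: r = 29 mm, L = 197 mm, e = 3 mm
crank pin P = (r cos θ, r sin θ) = (28.889646, 2.527517)
h = r sin θ − e = 2.527517 − 3 = -0.472483
x = r cos θ + √(L² − h²) = 28.889646 + 196.999433 = 225.889080
dx/dθ = −r sin θ − h·r cos θ/√(L² − h²) (θ in radians; h = -0.472483) = -2.458228

x = 225.8891, dx/dθ = -2.4582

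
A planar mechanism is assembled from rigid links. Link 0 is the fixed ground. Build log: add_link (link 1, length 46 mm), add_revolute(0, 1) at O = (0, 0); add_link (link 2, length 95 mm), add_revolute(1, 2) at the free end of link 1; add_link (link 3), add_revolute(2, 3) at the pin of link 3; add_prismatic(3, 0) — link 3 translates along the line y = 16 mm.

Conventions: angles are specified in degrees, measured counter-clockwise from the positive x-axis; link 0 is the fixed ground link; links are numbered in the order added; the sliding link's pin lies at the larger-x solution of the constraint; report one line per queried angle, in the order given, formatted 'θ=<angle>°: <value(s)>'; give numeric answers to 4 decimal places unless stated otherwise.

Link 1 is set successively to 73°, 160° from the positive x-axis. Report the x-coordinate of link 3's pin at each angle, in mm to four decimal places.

geometry: r = 46 mm, L = 95 mm, e = 16 mm
θ=73°: crank pin P = (r cos θ, r sin θ) = (13.449098, 43.990019)
θ=73°: h = r sin θ − e = 43.990019 − 16 = 27.990019
θ=73°: x = r cos θ + √(L² − h²) = 13.449098 + 90.783032 = 104.232130
θ=160°: crank pin P = (r cos θ, r sin θ) = (-43.225861, 15.732927)
θ=160°: h = r sin θ − e = 15.732927 − 16 = -0.267073
θ=160°: x = r cos θ + √(L² − h²) = -43.225861 + 94.999625 = 51.773764

θ=73°: 104.2321
θ=160°: 51.7738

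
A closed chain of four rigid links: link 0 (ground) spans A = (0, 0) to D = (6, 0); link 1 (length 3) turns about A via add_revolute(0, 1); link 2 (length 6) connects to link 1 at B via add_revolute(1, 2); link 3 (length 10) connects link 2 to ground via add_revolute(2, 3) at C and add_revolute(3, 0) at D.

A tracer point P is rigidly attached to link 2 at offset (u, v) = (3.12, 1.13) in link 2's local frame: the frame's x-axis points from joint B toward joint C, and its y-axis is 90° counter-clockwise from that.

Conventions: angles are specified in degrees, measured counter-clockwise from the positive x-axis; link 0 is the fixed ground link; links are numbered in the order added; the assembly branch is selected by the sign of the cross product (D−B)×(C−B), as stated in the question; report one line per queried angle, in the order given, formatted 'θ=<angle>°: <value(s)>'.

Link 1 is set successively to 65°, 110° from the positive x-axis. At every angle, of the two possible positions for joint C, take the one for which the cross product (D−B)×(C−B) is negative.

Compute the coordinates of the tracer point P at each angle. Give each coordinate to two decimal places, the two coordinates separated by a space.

A=(0,0), D=(6.00,0)
θ=65°: B = A + 3.00·(cos65°, sin65°) = (1.2679, 2.7189)
θ=65°: |BD| = 5.4576
θ=65°: circle(B,6.00) ∩ circle(D,10.00): a=-3.1345, h=5.1161
θ=65°:   candidates: C₊=(1.0988,8.7165) cross=27.922; C₋=(-3.9988,-0.1555) cross=-27.922
θ=65°:   branch - wants cross < 0 → take C=(-3.9988,-0.1555) (cross=-27.922)
θ=65°: ex = (C−B)/|BC| = (-0.8778,-0.4791); ey = (0.4791,-0.8778)
θ=65°: P = B + 3.12·ex + 1.13·ey = (-0.9294,0.2323)
θ=110°: B = A + 3.00·(cos110°, sin110°) = (-1.0261, 2.8191)
θ=110°: |BD| = 7.5705
θ=110°: circle(B,6.00) ∩ circle(D,10.00): a=-0.4417, h=5.9837
θ=110°:   candidates: C₊=(0.7922,8.5369) cross=45.300; C₋=(-3.6642,-2.5698) cross=-45.300
θ=110°:   branch - wants cross < 0 → take C=(-3.6642,-2.5698) (cross=-45.300)
θ=110°: ex = (C−B)/|BC| = (-0.4397,-0.8982); ey = (0.8982,-0.4397)
θ=110°: P = B + 3.12·ex + 1.13·ey = (-1.3830,-0.4800)

θ=65°: -0.93 0.23
θ=110°: -1.38 -0.48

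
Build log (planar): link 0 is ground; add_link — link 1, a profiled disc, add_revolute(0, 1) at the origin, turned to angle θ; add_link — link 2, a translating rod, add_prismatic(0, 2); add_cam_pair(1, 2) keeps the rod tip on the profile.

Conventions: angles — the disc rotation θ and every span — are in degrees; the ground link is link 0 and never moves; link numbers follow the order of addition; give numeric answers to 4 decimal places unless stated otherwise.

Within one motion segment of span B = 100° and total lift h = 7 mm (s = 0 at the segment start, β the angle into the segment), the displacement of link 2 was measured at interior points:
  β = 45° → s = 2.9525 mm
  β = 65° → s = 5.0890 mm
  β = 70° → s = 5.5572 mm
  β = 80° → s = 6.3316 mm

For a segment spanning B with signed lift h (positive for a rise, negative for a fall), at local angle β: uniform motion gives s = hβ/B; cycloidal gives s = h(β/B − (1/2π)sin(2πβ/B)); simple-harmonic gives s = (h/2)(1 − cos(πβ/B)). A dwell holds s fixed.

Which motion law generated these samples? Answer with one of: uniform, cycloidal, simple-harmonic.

candidates at β/B = r: uniform s = h·r (linear in β); cycloidal s = h·(r − sin(2πr)/(2π)); simple-harmonic s = (h/2)(1 − cos(πr))
β=45°: printed 2.9525 | uniform 3.1500, cycloidal 2.8057, simple-harmonic 2.9525
β=65°: printed 5.0890 | uniform 4.5500, cycloidal 5.4513, simple-harmonic 5.0890
β=70°: printed 5.5572 | uniform 4.9000, cycloidal 5.9596, simple-harmonic 5.5572
β=80°: printed 6.3316 | uniform 5.6000, cycloidal 6.6596, simple-harmonic 6.3316
only one law matches every sample → simple-harmonic

simple-harmonic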